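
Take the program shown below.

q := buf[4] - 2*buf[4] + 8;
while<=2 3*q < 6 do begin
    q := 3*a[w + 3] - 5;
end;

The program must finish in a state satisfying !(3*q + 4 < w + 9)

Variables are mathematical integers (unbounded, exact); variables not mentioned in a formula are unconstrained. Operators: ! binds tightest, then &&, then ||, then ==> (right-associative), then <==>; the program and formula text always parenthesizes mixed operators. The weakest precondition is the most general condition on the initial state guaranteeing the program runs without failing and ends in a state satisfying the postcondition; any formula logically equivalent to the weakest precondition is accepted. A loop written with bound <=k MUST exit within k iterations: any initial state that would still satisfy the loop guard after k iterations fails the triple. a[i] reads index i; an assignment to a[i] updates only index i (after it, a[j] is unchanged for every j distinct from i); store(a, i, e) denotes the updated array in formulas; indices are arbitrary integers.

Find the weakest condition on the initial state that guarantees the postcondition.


Working backward. After the program, the postcondition !(3*q + 4 < w + 9) must hold; in canonical form it is !(3*q < w + 5).
Before the loop (bound <=2), unroll the exhaustion recursion (WP_0 = exit-now case; WP_j = one more guarded iteration, up to j = 2):
  WP_0: (!(3*q < 6)) && (!(3*q < w + 5))
  WP_1: (3*q < 6 ==> ((!(9*a[w + 3] < 21)) && (!(9*a[w + 3] < w + 20)))) && ((!(3*q < 6)) ==> (!(3*q < w + 5)))
  WP_2: (3*q < 6 ==> ((9*a[w + 3] < 21 ==> ((!(9*a[w + 3] < 21)) && (!(9*a[w + 3] < w + 20)))) && ((!(9*a[w + 3] < 21)) ==> (!(9*a[w + 3] < w + 20))))) && ((!(3*q < 6)) ==> (!(3*q < w + 5)))
So before the loop: (3*q < 6 ==> ((9*a[w + 3] < 21 ==> ((!(9*a[w + 3] < 21)) && (!(9*a[w + 3] < w + 20)))) && ((!(9*a[w + 3] < 21)) ==> (!(9*a[w + 3] < w + 20))))) && ((!(3*q < 6)) ==> (!(3*q < w + 5)))
Before q := buf[4] - 2*buf[4] + 8: (3*buf[4] > 18 ==> ((9*a[w + 3] < 21 ==> ((!(9*a[w + 3] < 21)) && (!(9*a[w + 3] < w + 20)))) && ((!(9*a[w + 3] < 21)) ==> (!(9*a[w + 3] < w + 20))))) && ((!(3*buf[4] > 18)) ==> (!(3*buf[4] + w > 19)))
Answer: WP = (3*buf[4] > 18 ==> ((9*a[w + 3] < 21 ==> ((!(9*a[w + 3] < 21)) && (!(9*a[w + 3] < w + 20)))) && ((!(9*a[w + 3] < 21)) ==> (!(9*a[w + 3] < w + 20))))) && ((!(3*buf[4] > 18)) ==> (!(3*buf[4] + w > 19)))


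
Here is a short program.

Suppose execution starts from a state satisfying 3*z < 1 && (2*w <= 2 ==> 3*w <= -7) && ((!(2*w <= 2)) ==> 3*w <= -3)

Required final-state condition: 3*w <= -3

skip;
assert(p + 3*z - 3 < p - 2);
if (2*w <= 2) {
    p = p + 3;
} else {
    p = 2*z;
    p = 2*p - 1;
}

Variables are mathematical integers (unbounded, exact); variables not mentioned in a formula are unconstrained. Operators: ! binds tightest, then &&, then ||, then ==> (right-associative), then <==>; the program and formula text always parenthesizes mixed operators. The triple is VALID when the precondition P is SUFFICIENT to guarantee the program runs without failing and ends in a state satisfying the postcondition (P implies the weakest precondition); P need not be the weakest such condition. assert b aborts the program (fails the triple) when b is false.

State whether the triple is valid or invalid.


Working backward. After the program, 3*w <= -3 must hold.
Then branch requires 3*w <= -3; else branch requires 3*w <= -3.
Before the if: (2*w <= 2 ==> 3*w <= -3) && ((!(2*w <= 2)) ==> 3*w <= -3)
Before assert p + 3*z - 3 < p - 2: 3*z < 1 && (2*w <= 2 ==> 3*w <= -3) && ((!(2*w <= 2)) ==> 3*w <= -3)
Before skip: 3*z < 1 && (2*w <= 2 ==> 3*w <= -3) && ((!(2*w <= 2)) ==> 3*w <= -3)
The weakest precondition is 3*z < 1 && (2*w <= 2 ==> 3*w <= -3) && ((!(2*w <= 2)) ==> 3*w <= -3).
Check whether 3*z < 1 && (2*w <= 2 ==> 3*w <= -7) && ((!(2*w <= 2)) ==> 3*w <= -3) implies it.
Every state satisfying the precondition satisfies the weakest precondition: the implication holds.
Answer: valid


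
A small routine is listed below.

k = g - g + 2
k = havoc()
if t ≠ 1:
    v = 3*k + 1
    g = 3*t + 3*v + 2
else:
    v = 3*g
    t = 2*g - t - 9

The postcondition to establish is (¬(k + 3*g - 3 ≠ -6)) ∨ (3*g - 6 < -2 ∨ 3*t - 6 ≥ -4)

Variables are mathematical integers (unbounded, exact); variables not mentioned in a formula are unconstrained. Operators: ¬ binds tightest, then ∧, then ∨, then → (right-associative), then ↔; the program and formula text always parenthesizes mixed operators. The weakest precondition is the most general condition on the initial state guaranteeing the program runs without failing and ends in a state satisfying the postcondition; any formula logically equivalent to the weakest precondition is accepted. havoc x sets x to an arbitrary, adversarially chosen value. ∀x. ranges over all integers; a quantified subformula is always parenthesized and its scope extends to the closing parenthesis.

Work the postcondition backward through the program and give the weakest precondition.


Working backward. After the program, the postcondition (¬(k + 3*g - 3 ≠ -6)) ∨ (3*g - 6 < -2 ∨ 3*t - 6 ≥ -4) must hold; in canonical form it is (¬(3*g + k ≠ -3)) ∨ 3*g < 4 ∨ 3*t ≥ 2.
Then branch requires (¬(28*k + 9*t ≠ -18)) ∨ 27*k + 9*t < -11 ∨ 3*t ≥ 2; else branch requires (¬(3*g + k ≠ -3)) ∨ 3*g < 4 ∨ 6*g ≥ 3*t + 29.
Before the if: (t ≠ 1 → ((¬(28*k + 9*t ≠ -18)) ∨ 27*k + 9*t < -11 ∨ 3*t ≥ 2)) ∧ ((¬(t ≠ 1)) → ((¬(3*g + k ≠ -3)) ∨ 3*g < 4 ∨ 6*g ≥ 3*t + 29))
Before havoc k: ∀k_1. ((t ≠ 1 → ((¬(28*k_1 + 9*t ≠ -18)) ∨ 27*k_1 + 9*t < -11 ∨ 3*t ≥ 2)) ∧ ((¬(t ≠ 1)) → ((¬(3*g + k_1 ≠ -3)) ∨ 3*g < 4 ∨ 6*g ≥ 3*t + 29)))
Before k := g - g + 2: ∀k_1. ((t ≠ 1 → ((¬(28*k_1 + 9*t ≠ -18)) ∨ 27*k_1 + 9*t < -11 ∨ 3*t ≥ 2)) ∧ ((¬(t ≠ 1)) → ((¬(3*g + k_1 ≠ -3)) ∨ 3*g < 4 ∨ 6*g ≥ 3*t + 29)))
Answer: WP = ∀k_1. ((t ≠ 1 → ((¬(28*k_1 + 9*t ≠ -18)) ∨ 27*k_1 + 9*t < -11 ∨ 3*t ≥ 2)) ∧ ((¬(t ≠ 1)) → ((¬(3*g + k_1 ≠ -3)) ∨ 3*g < 4 ∨ 6*g ≥ 3*t + 29)))


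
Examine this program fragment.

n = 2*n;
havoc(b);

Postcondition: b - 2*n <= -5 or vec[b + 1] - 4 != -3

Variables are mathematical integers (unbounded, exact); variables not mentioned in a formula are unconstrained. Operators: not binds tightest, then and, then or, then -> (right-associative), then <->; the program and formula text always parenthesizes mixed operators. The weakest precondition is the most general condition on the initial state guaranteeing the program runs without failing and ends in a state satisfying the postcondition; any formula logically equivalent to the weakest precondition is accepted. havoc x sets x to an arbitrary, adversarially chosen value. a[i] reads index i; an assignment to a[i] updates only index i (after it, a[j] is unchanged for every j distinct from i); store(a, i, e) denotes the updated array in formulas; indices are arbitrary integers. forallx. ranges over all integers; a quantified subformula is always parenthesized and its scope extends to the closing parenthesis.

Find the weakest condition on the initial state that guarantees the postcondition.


Working backward. After the program, the postcondition b - 2*n <= -5 or vec[b + 1] - 4 != -3 must hold; in canonical form it is b <= 2*n - 5 or vec[b + 1] != 1.
Before havoc b: forall b_1. (b_1 <= 2*n - 5 or vec[b_1 + 1] != 1)
Before n := 2*n: forall b_1. (b_1 <= 4*n - 5 or vec[b_1 + 1] != 1)
Answer: WP = forall b_1. (b_1 <= 4*n - 5 or vec[b_1 + 1] != 1)


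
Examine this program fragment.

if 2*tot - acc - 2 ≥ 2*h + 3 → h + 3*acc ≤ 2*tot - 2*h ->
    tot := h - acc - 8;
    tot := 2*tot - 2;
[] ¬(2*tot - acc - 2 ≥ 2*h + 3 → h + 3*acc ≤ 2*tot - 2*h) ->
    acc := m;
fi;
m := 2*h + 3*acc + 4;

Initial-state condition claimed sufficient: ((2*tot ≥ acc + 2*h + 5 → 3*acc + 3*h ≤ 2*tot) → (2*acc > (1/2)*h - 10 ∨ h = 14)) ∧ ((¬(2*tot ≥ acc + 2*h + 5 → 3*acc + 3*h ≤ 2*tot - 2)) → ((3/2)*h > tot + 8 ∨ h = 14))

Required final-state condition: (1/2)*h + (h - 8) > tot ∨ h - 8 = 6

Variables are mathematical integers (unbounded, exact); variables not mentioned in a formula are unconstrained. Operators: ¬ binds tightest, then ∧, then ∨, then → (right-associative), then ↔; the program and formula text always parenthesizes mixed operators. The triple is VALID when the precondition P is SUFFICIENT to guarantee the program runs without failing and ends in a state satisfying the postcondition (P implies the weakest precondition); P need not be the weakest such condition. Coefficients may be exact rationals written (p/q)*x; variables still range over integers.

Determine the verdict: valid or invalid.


Working backward. After the program, the postcondition (1/2)*h + (h - 8) > tot ∨ h - 8 = 6 must hold; in canonical form it is (3/2)*h > tot + 8 ∨ h = 14.
Before m := 2*h + 3*acc + 4: (3/2)*h > tot + 8 ∨ h = 14
Then branch requires 2*acc > (1/2)*h - 10 ∨ h = 14; else branch requires (3/2)*h > tot + 8 ∨ h = 14.
Before the if: ((2*tot ≥ acc + 2*h + 5 → 3*acc + 3*h ≤ 2*tot) → (2*acc > (1/2)*h - 10 ∨ h = 14)) ∧ ((¬(2*tot ≥ acc + 2*h + 5 → 3*acc + 3*h ≤ 2*tot)) → ((3/2)*h > tot + 8 ∨ h = 14))
The weakest precondition is ((2*tot ≥ acc + 2*h + 5 → 3*acc + 3*h ≤ 2*tot) → (2*acc > (1/2)*h - 10 ∨ h = 14)) ∧ ((¬(2*tot ≥ acc + 2*h + 5 → 3*acc + 3*h ≤ 2*tot)) → ((3/2)*h > tot + 8 ∨ h = 14)).
Check whether ((2*tot ≥ acc + 2*h + 5 → 3*acc + 3*h ≤ 2*tot) → (2*acc > (1/2)*h - 10 ∨ h = 14)) ∧ ((¬(2*tot ≥ acc + 2*h + 5 → 3*acc + 3*h ≤ 2*tot - 2)) → ((3/2)*h > tot + 8 ∨ h = 14)) implies it.
Every state satisfying the precondition satisfies the weakest precondition: the implication holds.
Answer: valid


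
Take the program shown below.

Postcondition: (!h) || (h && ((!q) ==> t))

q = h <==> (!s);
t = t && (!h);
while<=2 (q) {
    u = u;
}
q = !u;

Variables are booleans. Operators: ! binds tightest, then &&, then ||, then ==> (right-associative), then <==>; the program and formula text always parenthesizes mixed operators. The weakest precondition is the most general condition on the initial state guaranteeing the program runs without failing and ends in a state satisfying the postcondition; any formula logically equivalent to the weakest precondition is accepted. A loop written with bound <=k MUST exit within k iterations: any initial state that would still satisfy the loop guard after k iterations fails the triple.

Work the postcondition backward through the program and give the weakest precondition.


Working backward. After the program, (!h) || (h && ((!q) ==> t)) must hold.
Before q := !u: (!h) || (h && (u ==> t))
Before the loop (bound <=2), unroll the exhaustion recursion (WP_0 = exit-now case; WP_j = one more guarded iteration, up to j = 2):
  WP_0: (!q) && ((!h) || (h && (u ==> t)))
  WP_1: (q ==> ((!q) && ((!h) || (h && (u ==> t))))) && ((!q) ==> ((!h) || (h && (u ==> t))))
  WP_2: (q ==> ((q ==> ((!q) && ((!h) || (h && (u ==> t))))) && ((!q) ==> ((!h) || (h && (u ==> t)))))) && ((!q) ==> ((!h) || (h && (u ==> t))))
So before the loop: (q ==> ((q ==> ((!q) && ((!h) || (h && (u ==> t))))) && ((!q) ==> ((!h) || (h && (u ==> t)))))) && ((!q) ==> ((!h) || (h && (u ==> t))))
Before t := t && (!h): (q ==> ((q ==> ((!q) && ((!h) || (h && (u ==> (t && (!h))))))) && ((!q) ==> ((!h) || (h && (u ==> (t && (!h)))))))) && ((!q) ==> ((!h) || (h && (u ==> (t && (!h))))))
Before q := h <==> (!s): ((h <==> (!s)) ==> (((h <==> (!s)) ==> ((!(h <==> (!s))) && ((!h) || (h && (u ==> (t && (!h))))))) && ((!(h <==> (!s))) ==> ((!h) || (h && (u ==> (t && (!h)))))))) && ((!(h <==> (!s))) ==> ((!h) || (h && (u ==> (t && (!h))))))
Answer: WP = ((h <==> (!s)) ==> (((h <==> (!s)) ==> ((!(h <==> (!s))) && ((!h) || (h && (u ==> (t && (!h))))))) && ((!(h <==> (!s))) ==> ((!h) || (h && (u ==> (t && (!h)))))))) && ((!(h <==> (!s))) ==> ((!h) || (h && (u ==> (t && (!h))))))


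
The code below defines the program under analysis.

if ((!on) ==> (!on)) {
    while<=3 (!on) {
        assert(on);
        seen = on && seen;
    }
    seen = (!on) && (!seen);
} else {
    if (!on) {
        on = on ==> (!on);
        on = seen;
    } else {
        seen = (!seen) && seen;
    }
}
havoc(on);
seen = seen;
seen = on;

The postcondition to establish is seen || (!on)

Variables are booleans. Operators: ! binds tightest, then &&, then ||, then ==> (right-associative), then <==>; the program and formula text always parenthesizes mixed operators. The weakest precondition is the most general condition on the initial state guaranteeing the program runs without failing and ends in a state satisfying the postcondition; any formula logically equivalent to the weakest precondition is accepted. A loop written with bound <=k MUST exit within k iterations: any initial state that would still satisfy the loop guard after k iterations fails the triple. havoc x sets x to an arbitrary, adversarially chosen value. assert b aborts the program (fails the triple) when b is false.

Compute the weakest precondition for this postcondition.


Working backward. After the program, seen || (!on) must hold.
Before seen := on: true
Before seen := seen: true
Before havoc on: true
Then branch requires (!on) ==> (on && ((!on) ==> (on && ((!on) ==> on)))); else branch requires true.
Before the if: (!on) ==> (on && ((!on) ==> (on && ((!on) ==> on))))
Answer: WP = (!on) ==> (on && ((!on) ==> (on && ((!on) ==> on))))


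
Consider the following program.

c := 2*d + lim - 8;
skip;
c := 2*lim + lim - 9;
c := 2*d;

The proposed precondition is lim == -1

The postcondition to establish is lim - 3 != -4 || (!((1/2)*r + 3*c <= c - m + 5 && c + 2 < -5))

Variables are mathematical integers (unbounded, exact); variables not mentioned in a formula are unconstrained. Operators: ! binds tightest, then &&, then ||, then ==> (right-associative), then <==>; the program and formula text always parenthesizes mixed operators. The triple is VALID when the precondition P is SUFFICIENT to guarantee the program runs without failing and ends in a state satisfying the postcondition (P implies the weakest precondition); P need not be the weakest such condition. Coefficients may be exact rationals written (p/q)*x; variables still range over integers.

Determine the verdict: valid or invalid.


Working backward. After the program, the postcondition lim - 3 != -4 || (!((1/2)*r + 3*c <= c - m + 5 && c + 2 < -5)) must hold; in canonical form it is lim != -1 || (!(2*c + m + (1/2)*r <= 5 && c < -7)).
Before c := 2*d: lim != -1 || (!(4*d + m + (1/2)*r <= 5 && 2*d < -7))
Before c := 2*lim + lim - 9: lim != -1 || (!(4*d + m + (1/2)*r <= 5 && 2*d < -7))
Before skip: lim != -1 || (!(4*d + m + (1/2)*r <= 5 && 2*d < -7))
Before c := 2*d + lim - 8: lim != -1 || (!(4*d + m + (1/2)*r <= 5 && 2*d < -7))
The weakest precondition is lim != -1 || (!(4*d + m + (1/2)*r <= 5 && 2*d < -7)).
Check whether lim == -1 implies it.
Countermodel: at the initial state d = -4, lim = -1, m = 0, r = 42, the precondition holds but the weakest precondition fails.
Answer: invalid


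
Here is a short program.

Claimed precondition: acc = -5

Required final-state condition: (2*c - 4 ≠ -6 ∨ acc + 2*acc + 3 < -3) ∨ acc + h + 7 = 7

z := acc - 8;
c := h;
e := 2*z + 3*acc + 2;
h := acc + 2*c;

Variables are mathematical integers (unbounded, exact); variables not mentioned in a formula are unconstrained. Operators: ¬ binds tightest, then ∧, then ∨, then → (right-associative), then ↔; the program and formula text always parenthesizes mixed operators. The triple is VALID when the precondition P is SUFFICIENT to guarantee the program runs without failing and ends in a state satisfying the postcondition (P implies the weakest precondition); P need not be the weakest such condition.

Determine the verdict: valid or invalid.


Working backward. After the program, the postcondition (2*c - 4 ≠ -6 ∨ acc + 2*acc + 3 < -3) ∨ acc + h + 7 = 7 must hold; in canonical form it is 2*c ≠ -2 ∨ 3*acc < -6 ∨ acc + h = 0.
Before h := acc + 2*c: 2*c ≠ -2 ∨ 3*acc < -6 ∨ 2*acc + 2*c = 0
Before e := 2*z + 3*acc + 2: 2*c ≠ -2 ∨ 3*acc < -6 ∨ 2*acc + 2*c = 0
Before c := h: 2*h ≠ -2 ∨ 3*acc < -6 ∨ 2*acc + 2*h = 0
Before z := acc - 8: 2*h ≠ -2 ∨ 3*acc < -6 ∨ 2*acc + 2*h = 0
The weakest precondition is 2*h ≠ -2 ∨ 3*acc < -6 ∨ 2*acc + 2*h = 0.
Check whether acc = -5 implies it.
Every state satisfying the precondition satisfies the weakest precondition: the implication holds.
Answer: valid


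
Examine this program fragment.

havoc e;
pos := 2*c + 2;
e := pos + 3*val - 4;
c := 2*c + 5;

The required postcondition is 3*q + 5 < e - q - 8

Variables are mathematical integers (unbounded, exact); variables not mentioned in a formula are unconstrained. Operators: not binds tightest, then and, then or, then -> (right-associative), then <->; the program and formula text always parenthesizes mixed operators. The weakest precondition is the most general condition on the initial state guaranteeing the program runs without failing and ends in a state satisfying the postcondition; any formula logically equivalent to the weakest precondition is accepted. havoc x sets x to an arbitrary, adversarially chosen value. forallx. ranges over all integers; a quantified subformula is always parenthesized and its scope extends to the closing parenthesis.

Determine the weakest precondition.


Working backward. After the program, the postcondition 3*q + 5 < e - q - 8 must hold; in canonical form it is 4*q < e - 13.
Before c := 2*c + 5: 4*q < e - 13
Before e := pos + 3*val - 4: 4*q < pos + 3*val - 17
Before pos := 2*c + 2: 4*q < 2*c + 3*val - 15
Before havoc e: 4*q < 2*c + 3*val - 15
Answer: WP = 4*q < 2*c + 3*val - 15


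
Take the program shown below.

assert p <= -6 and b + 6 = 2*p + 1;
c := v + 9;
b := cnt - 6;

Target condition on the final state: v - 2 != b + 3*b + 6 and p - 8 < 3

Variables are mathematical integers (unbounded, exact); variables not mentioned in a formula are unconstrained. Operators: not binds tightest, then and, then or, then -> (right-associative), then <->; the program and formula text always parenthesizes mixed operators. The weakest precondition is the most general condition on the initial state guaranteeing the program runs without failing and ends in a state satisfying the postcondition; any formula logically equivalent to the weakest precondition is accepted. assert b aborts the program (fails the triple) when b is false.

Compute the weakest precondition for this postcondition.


Working backward. After the program, the postcondition v - 2 != b + 3*b + 6 and p - 8 < 3 must hold; in canonical form it is v != 4*b + 8 and p < 11.
Before b := cnt - 6: v != 4*cnt - 16 and p < 11
Before c := v + 9: v != 4*cnt - 16 and p < 11
Before assert p <= -6 and b + 6 = 2*p + 1: p <= -6 and b = 2*p - 5 and v != 4*cnt - 16 and p < 11
Answer: WP = p <= -6 and b = 2*p - 5 and v != 4*cnt - 16 and p < 11


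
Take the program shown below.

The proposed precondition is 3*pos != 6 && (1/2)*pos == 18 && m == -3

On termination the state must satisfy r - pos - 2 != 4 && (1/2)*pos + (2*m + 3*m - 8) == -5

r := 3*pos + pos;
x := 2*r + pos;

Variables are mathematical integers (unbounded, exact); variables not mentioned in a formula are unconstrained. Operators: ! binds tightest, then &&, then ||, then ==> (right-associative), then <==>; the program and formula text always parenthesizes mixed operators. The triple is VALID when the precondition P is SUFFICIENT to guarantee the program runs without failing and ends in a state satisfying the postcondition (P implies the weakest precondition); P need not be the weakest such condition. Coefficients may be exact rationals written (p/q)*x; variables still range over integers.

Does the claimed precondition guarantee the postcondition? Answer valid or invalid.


Working backward. After the program, the postcondition r - pos - 2 != 4 && (1/2)*pos + (2*m + 3*m - 8) == -5 must hold; in canonical form it is r != pos + 6 && 5*m + (1/2)*pos == 3.
Before x := 2*r + pos: r != pos + 6 && 5*m + (1/2)*pos == 3
Before r := 3*pos + pos: 3*pos != 6 && 5*m + (1/2)*pos == 3
The weakest precondition is 3*pos != 6 && 5*m + (1/2)*pos == 3.
Check whether 3*pos != 6 && (1/2)*pos == 18 && m == -3 implies it.
Every state satisfying the precondition satisfies the weakest precondition: the implication holds.
Answer: valid


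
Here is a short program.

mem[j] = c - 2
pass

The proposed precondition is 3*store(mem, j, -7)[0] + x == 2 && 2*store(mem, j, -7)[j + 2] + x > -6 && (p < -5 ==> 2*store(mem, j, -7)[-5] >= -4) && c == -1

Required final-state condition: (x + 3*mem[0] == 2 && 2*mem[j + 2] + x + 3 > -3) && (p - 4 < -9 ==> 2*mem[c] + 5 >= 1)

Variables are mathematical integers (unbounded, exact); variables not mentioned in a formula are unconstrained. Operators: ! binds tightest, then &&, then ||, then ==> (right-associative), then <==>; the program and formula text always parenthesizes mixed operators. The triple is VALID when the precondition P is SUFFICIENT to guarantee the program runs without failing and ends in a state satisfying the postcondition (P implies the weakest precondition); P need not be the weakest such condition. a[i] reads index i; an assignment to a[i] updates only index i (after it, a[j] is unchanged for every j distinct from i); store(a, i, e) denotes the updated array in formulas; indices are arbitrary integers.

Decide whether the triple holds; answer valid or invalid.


Working backward. After the program, the postcondition (x + 3*mem[0] == 2 && 2*mem[j + 2] + x + 3 > -3) && (p - 4 < -9 ==> 2*mem[c] + 5 >= 1) must hold; in canonical form it is 3*mem[0] + x == 2 && 2*mem[j + 2] + x > -6 && (p < -5 ==> 2*mem[c] >= -4).
Before skip: 3*mem[0] + x == 2 && 2*mem[j + 2] + x > -6 && (p < -5 ==> 2*mem[c] >= -4)
Before mem[j] := c - 2: 3*store(mem, j, c - 2)[0] + x == 2 && 2*store(mem, j, c - 2)[j + 2] + x > -6 && (p < -5 ==> 2*store(mem, j, c - 2)[c] >= -4)
The weakest precondition is 3*store(mem, j, c - 2)[0] + x == 2 && 2*store(mem, j, c - 2)[j + 2] + x > -6 && (p < -5 ==> 2*store(mem, j, c - 2)[c] >= -4).
Check whether 3*store(mem, j, -7)[0] + x == 2 && 2*store(mem, j, -7)[j + 2] + x > -6 && (p < -5 ==> 2*store(mem, j, -7)[-5] >= -4) && c == -1 implies it.
Countermodel: at the initial state c = -1, j = -6, mem = {[-6] = 3, [-5] = 11794, [-4] = 30152, [-1] = -27730, [0] = -6516, elsewhere 3}, p = -6, x = 19550, the precondition holds but the weakest precondition fails.
Answer: invalid


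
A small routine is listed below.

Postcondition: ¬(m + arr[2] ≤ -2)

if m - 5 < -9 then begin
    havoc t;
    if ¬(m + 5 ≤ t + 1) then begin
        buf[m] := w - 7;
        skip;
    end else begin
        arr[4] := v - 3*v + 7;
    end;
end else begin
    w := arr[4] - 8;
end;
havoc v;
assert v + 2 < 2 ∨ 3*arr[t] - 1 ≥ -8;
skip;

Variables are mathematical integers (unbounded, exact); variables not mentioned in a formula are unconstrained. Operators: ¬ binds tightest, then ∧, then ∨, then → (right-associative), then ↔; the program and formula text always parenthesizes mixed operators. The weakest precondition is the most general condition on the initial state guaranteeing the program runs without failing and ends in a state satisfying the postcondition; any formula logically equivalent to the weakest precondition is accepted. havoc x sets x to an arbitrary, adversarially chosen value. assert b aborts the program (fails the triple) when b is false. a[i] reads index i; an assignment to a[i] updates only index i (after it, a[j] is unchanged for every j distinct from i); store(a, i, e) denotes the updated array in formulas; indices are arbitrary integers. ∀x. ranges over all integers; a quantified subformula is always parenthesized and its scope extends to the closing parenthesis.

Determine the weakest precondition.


Working backward. After the program, the postcondition ¬(m + arr[2] ≤ -2) must hold; in canonical form it is ¬(arr[2] + m ≤ -2).
Before skip: ¬(arr[2] + m ≤ -2)
Before assert v + 2 < 2 ∨ 3*arr[t] - 1 ≥ -8: (v < 0 ∨ 3*arr[t] ≥ -7) ∧ (¬(arr[2] + m ≤ -2))
Before havoc v: ∀v_1. ((v_1 < 0 ∨ 3*arr[t] ≥ -7) ∧ (¬(arr[2] + m ≤ -2)))
Then branch requires ∀t_1. (((¬(m ≤ t_1 - 4)) → (∀v_1. ((v_1 < 0 ∨ 3*arr[t_1] ≥ -7) ∧ (¬(arr[2] + m ≤ -2))))) ∧ (m ≤ t_1 - 4 → (∀v_1. ((v_1 < 0 ∨ 3*store(arr, 4, -2*v + 7)[t_1] ≥ -7) ∧ (¬(arr[2] + m ≤ -2)))))); else branch requires ∀v_1. ((v_1 < 0 ∨ 3*arr[t] ≥ -7) ∧ (¬(arr[2] + m ≤ -2))).
Before the if: (m < -4 → (∀t_1. (((¬(m ≤ t_1 - 4)) → (∀v_1. ((v_1 < 0 ∨ 3*arr[t_1] ≥ -7) ∧ (¬(arr[2] + m ≤ -2))))) ∧ (m ≤ t_1 - 4 → (∀v_1. ((v_1 < 0 ∨ 3*store(arr, 4, -2*v + 7)[t_1] ≥ -7) ∧ (¬(arr[2] + m ≤ -2)))))))) ∧ ((¬(m < -4)) → (∀v_1. ((v_1 < 0 ∨ 3*arr[t] ≥ -7) ∧ (¬(arr[2] + m ≤ -2)))))
Answer: WP = (m < -4 → (∀t_1. (((¬(m ≤ t_1 - 4)) → (∀v_1. ((v_1 < 0 ∨ 3*arr[t_1] ≥ -7) ∧ (¬(arr[2] + m ≤ -2))))) ∧ (m ≤ t_1 - 4 → (∀v_1. ((v_1 < 0 ∨ 3*store(arr, 4, -2*v + 7)[t_1] ≥ -7) ∧ (¬(arr[2] + m ≤ -2)))))))) ∧ ((¬(m < -4)) → (∀v_1. ((v_1 < 0 ∨ 3*arr[t] ≥ -7) ∧ (¬(arr[2] + m ≤ -2)))))


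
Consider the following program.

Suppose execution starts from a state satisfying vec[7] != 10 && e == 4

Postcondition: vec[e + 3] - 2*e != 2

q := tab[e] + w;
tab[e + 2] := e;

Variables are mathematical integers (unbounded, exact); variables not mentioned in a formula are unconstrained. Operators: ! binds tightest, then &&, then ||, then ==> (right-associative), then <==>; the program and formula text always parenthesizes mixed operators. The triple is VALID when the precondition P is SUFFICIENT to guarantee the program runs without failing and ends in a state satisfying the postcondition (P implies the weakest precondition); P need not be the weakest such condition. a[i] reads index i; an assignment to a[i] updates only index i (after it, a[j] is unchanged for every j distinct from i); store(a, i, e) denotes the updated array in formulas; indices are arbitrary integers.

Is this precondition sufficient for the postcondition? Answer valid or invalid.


Working backward. After the program, the postcondition vec[e + 3] - 2*e != 2 must hold; in canonical form it is vec[e + 3] != 2*e + 2.
Before tab[e + 2] := e: vec[e + 3] != 2*e + 2
Before q := tab[e] + w: vec[e + 3] != 2*e + 2
The weakest precondition is vec[e + 3] != 2*e + 2.
Check whether vec[7] != 10 && e == 4 implies it.
Every state satisfying the precondition satisfies the weakest precondition: the implication holds.
Answer: valid


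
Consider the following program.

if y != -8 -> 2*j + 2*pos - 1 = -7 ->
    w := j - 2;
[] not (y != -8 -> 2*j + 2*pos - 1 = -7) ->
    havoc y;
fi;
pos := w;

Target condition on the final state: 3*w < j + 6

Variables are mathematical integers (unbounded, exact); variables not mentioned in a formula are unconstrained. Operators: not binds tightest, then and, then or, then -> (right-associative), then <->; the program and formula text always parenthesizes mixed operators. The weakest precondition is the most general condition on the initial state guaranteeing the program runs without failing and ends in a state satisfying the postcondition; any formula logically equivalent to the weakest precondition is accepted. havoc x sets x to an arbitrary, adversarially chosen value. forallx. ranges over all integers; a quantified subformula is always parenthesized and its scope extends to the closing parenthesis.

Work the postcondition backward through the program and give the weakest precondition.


Working backward. After the program, 3*w < j + 6 must hold.
Before pos := w: 3*w < j + 6
Then branch requires 2*j < 12; else branch requires 3*w < j + 6.
Before the if: ((y != -8 -> 2*j + 2*pos = -6) -> 2*j < 12) and ((not (y != -8 -> 2*j + 2*pos = -6)) -> 3*w < j + 6)
Answer: WP = ((y != -8 -> 2*j + 2*pos = -6) -> 2*j < 12) and ((not (y != -8 -> 2*j + 2*pos = -6)) -> 3*w < j + 6)


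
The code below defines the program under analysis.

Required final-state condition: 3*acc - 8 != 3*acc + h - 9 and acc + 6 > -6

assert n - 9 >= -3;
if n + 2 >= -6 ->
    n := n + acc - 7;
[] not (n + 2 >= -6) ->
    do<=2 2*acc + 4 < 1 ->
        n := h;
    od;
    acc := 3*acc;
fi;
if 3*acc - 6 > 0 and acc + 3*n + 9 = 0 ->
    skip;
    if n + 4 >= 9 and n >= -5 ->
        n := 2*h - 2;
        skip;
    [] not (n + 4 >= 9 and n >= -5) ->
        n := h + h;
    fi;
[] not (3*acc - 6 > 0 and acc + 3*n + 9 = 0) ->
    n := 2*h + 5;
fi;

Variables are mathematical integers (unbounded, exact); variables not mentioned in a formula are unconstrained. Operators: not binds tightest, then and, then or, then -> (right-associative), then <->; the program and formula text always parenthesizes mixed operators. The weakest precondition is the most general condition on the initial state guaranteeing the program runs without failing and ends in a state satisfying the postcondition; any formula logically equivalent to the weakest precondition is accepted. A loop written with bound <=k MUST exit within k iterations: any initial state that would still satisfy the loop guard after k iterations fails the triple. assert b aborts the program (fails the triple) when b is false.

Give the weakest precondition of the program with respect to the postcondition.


Working backward. After the program, the postcondition 3*acc - 8 != 3*acc + h - 9 and acc + 6 > -6 must hold; in canonical form it is h != 1 and acc > -12.
Then branch requires ((n >= 5 and n >= -5) -> (h != 1 and acc > -12)) and ((not (n >= 5 and n >= -5)) -> (h != 1 and acc > -12)); else branch requires h != 1 and acc > -12.
Before the if: ((3*acc > 6 and acc + 3*n = -9) -> (((n >= 5 and n >= -5) -> (h != 1 and acc > -12)) and ((not (n >= 5 and n >= -5)) -> (h != 1 and acc > -12)))) and ((not (3*acc > 6 and acc + 3*n = -9)) -> (h != 1 and acc > -12))
Then branch requires ((3*acc > 6 and 4*acc + 3*n = 12) -> (((acc + n >= 12 and acc + n >= 2) -> (h != 1 and acc > -12)) and ((not (acc + n >= 12 and acc + n >= 2)) -> (h != 1 and acc > -12)))) and ((not (3*acc > 6 and 4*acc + 3*n = 12)) -> (h != 1 and acc > -12)); else branch requires (2*acc < -3 -> ((2*acc < -3 -> ((not (2*acc < -3)) and ((9*acc > 6 and 3*acc + 3*h = -9) -> (((h >= 5 and h >= -5) -> (h != 1 and 3*acc > -12)) and ((not (h >= 5 and h >= -5)) -> (h != 1 and 3*acc > -12)))) and ((not (9*acc > 6 and 3*acc + 3*h = -9)) -> (h != 1 and 3*acc > -12)))) and ((not (2*acc < -3)) -> (((9*acc > 6 and 3*acc + 3*h = -9) -> (((h >= 5 and h >= -5) -> (h != 1 and 3*acc > -12)) and ((not (h >= 5 and h >= -5)) -> (h != 1 and 3*acc > -12)))) and ((not (9*acc > 6 and 3*acc + 3*h = -9)) -> (h != 1 and 3*acc > -12)))))) and ((not (2*acc < -3)) -> (((9*acc > 6 and 3*acc + 3*n = -9) -> (((n >= 5 and n >= -5) -> (h != 1 and 3*acc > -12)) and ((not (n >= 5 and n >= -5)) -> (h != 1 and 3*acc > -12)))) and ((not (9*acc > 6 and 3*acc + 3*n = -9)) -> (h != 1 and 3*acc > -12)))).
Before the if: (n >= -8 -> (((3*acc > 6 and 4*acc + 3*n = 12) -> (((acc + n >= 12 and acc + n >= 2) -> (h != 1 and acc > -12)) and ((not (acc + n >= 12 and acc + n >= 2)) -> (h != 1 and acc > -12)))) and ((not (3*acc > 6 and 4*acc + 3*n = 12)) -> (h != 1 and acc > -12)))) and ((not (n >= -8)) -> ((2*acc < -3 -> ((2*acc < -3 -> ((not (2*acc < -3)) and ((9*acc > 6 and 3*acc + 3*h = -9) -> (((h >= 5 and h >= -5) -> (h != 1 and 3*acc > -12)) and ((not (h >= 5 and h >= -5)) -> (h != 1 and 3*acc > -12)))) and ((not (9*acc > 6 and 3*acc + 3*h = -9)) -> (h != 1 and 3*acc > -12)))) and ((not (2*acc < -3)) -> (((9*acc > 6 and 3*acc + 3*h = -9) -> (((h >= 5 and h >= -5) -> (h != 1 and 3*acc > -12)) and ((not (h >= 5 and h >= -5)) -> (h != 1 and 3*acc > -12)))) and ((not (9*acc > 6 and 3*acc + 3*h = -9)) -> (h != 1 and 3*acc > -12)))))) and ((not (2*acc < -3)) -> (((9*acc > 6 and 3*acc + 3*n = -9) -> (((n >= 5 and n >= -5) -> (h != 1 and 3*acc > -12)) and ((not (n >= 5 and n >= -5)) -> (h != 1 and 3*acc > -12)))) and ((not (9*acc > 6 and 3*acc + 3*n = -9)) -> (h != 1 and 3*acc > -12))))))
Before assert n - 9 >= -3: n >= 6 and (n >= -8 -> (((3*acc > 6 and 4*acc + 3*n = 12) -> (((acc + n >= 12 and acc + n >= 2) -> (h != 1 and acc > -12)) and ((not (acc + n >= 12 and acc + n >= 2)) -> (h != 1 and acc > -12)))) and ((not (3*acc > 6 and 4*acc + 3*n = 12)) -> (h != 1 and acc > -12)))) and ((not (n >= -8)) -> ((2*acc < -3 -> ((2*acc < -3 -> ((not (2*acc < -3)) and ((9*acc > 6 and 3*acc + 3*h = -9) -> (((h >= 5 and h >= -5) -> (h != 1 and 3*acc > -12)) and ((not (h >= 5 and h >= -5)) -> (h != 1 and 3*acc > -12)))) and ((not (9*acc > 6 and 3*acc + 3*h = -9)) -> (h != 1 and 3*acc > -12)))) and ((not (2*acc < -3)) -> (((9*acc > 6 and 3*acc + 3*h = -9) -> (((h >= 5 and h >= -5) -> (h != 1 and 3*acc > -12)) and ((not (h >= 5 and h >= -5)) -> (h != 1 and 3*acc > -12)))) and ((not (9*acc > 6 and 3*acc + 3*h = -9)) -> (h != 1 and 3*acc > -12)))))) and ((not (2*acc < -3)) -> (((9*acc > 6 and 3*acc + 3*n = -9) -> (((n >= 5 and n >= -5) -> (h != 1 and 3*acc > -12)) and ((not (n >= 5 and n >= -5)) -> (h != 1 and 3*acc > -12)))) and ((not (9*acc > 6 and 3*acc + 3*n = -9)) -> (h != 1 and 3*acc > -12))))))
Answer: WP = n >= 6 and (n >= -8 -> (((3*acc > 6 and 4*acc + 3*n = 12) -> (((acc + n >= 12 and acc + n >= 2) -> (h != 1 and acc > -12)) and ((not (acc + n >= 12 and acc + n >= 2)) -> (h != 1 and acc > -12)))) and ((not (3*acc > 6 and 4*acc + 3*n = 12)) -> (h != 1 and acc > -12)))) and ((not (n >= -8)) -> ((2*acc < -3 -> ((2*acc < -3 -> ((not (2*acc < -3)) and ((9*acc > 6 and 3*acc + 3*h = -9) -> (((h >= 5 and h >= -5) -> (h != 1 and 3*acc > -12)) and ((not (h >= 5 and h >= -5)) -> (h != 1 and 3*acc > -12)))) and ((not (9*acc > 6 and 3*acc + 3*h = -9)) -> (h != 1 and 3*acc > -12)))) and ((not (2*acc < -3)) -> (((9*acc > 6 and 3*acc + 3*h = -9) -> (((h >= 5 and h >= -5) -> (h != 1 and 3*acc > -12)) and ((not (h >= 5 and h >= -5)) -> (h != 1 and 3*acc > -12)))) and ((not (9*acc > 6 and 3*acc + 3*h = -9)) -> (h != 1 and 3*acc > -12)))))) and ((not (2*acc < -3)) -> (((9*acc > 6 and 3*acc + 3*n = -9) -> (((n >= 5 and n >= -5) -> (h != 1 and 3*acc > -12)) and ((not (n >= 5 and n >= -5)) -> (h != 1 and 3*acc > -12)))) and ((not (9*acc > 6 and 3*acc + 3*n = -9)) -> (h != 1 and 3*acc > -12))))))


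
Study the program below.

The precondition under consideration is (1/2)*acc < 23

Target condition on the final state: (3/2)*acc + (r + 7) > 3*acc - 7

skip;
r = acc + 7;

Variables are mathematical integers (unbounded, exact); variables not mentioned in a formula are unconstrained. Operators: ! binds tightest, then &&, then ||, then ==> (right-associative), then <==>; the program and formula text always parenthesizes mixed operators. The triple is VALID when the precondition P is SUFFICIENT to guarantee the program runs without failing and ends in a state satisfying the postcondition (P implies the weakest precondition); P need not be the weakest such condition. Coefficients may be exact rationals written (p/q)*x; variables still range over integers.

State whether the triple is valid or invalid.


Working backward. After the program, the postcondition (3/2)*acc + (r + 7) > 3*acc - 7 must hold; in canonical form it is r > (3/2)*acc - 14.
Before r := acc + 7: (1/2)*acc < 21
Before skip: (1/2)*acc < 21
The weakest precondition is (1/2)*acc < 21.
Check whether (1/2)*acc < 23 implies it.
Countermodel: at the initial state acc = 42, the precondition holds but the weakest precondition fails.
Answer: invalid


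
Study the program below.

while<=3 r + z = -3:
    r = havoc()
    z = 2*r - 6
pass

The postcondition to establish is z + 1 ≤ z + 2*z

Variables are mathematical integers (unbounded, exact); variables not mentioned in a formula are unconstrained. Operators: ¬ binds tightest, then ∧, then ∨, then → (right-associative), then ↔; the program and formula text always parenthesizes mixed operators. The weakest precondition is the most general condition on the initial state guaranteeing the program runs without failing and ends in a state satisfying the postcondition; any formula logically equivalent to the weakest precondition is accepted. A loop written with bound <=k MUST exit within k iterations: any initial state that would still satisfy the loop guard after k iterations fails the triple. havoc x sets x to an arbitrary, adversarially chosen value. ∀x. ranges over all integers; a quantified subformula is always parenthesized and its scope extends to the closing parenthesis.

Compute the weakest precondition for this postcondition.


Working backward. After the program, the postcondition z + 1 ≤ z + 2*z must hold; in canonical form it is 2*z ≥ 1.
Before skip: 2*z ≥ 1
Before the loop (bound <=3), unroll the exhaustion recursion (WP_0 = exit-now case; WP_j = one more guarded iteration, up to j = 3):
  WP_0: (¬(r + z = -3)) ∧ 2*z ≥ 1
  WP_1: (r + z = -3 → (∀r_1. ((¬(3*r_1 = 3)) ∧ 4*r_1 ≥ 13))) ∧ ((¬(r + z = -3)) → 2*z ≥ 1)
  WP_2: (r + z = -3 → (∀r_2. ((3*r_2 = 3 → (∀r_1. ((¬(3*r_1 = 3)) ∧ 4*r_1 ≥ 13))) ∧ ((¬(3*r_2 = 3)) → 4*r_2 ≥ 13)))) ∧ ((¬(r + z = -3)) → 2*z ≥ 1)
  WP_3: (r + z = -3 → (∀r_3. ((3*r_3 = 3 → (∀r_2. ((3*r_2 = 3 → (∀r_1. ((¬(3*r_1 = 3)) ∧ 4*r_1 ≥ 13))) ∧ ((¬(3*r_2 = 3)) → 4*r_2 ≥ 13)))) ∧ ((¬(3*r_3 = 3)) → 4*r_3 ≥ 13)))) ∧ ((¬(r + z = -3)) → 2*z ≥ 1)
So before the loop: (r + z = -3 → (∀r_3. ((3*r_3 = 3 → (∀r_2. ((3*r_2 = 3 → (∀r_1. ((¬(3*r_1 = 3)) ∧ 4*r_1 ≥ 13))) ∧ ((¬(3*r_2 = 3)) → 4*r_2 ≥ 13)))) ∧ ((¬(3*r_3 = 3)) → 4*r_3 ≥ 13)))) ∧ ((¬(r + z = -3)) → 2*z ≥ 1)
Answer: WP = (r + z = -3 → (∀r_3. ((3*r_3 = 3 → (∀r_2. ((3*r_2 = 3 → (∀r_1. ((¬(3*r_1 = 3)) ∧ 4*r_1 ≥ 13))) ∧ ((¬(3*r_2 = 3)) → 4*r_2 ≥ 13)))) ∧ ((¬(3*r_3 = 3)) → 4*r_3 ≥ 13)))) ∧ ((¬(r + z = -3)) → 2*z ≥ 1)


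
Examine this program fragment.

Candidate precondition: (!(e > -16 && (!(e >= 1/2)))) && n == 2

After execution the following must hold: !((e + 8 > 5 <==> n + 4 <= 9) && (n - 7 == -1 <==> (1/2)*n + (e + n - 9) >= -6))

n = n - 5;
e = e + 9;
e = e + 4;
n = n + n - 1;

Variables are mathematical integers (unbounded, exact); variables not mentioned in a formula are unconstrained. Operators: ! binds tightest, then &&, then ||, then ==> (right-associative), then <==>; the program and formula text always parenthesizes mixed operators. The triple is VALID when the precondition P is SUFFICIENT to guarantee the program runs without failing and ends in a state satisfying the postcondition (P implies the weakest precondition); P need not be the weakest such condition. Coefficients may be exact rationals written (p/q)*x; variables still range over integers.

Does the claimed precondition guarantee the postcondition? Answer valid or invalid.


Working backward. After the program, the postcondition !((e + 8 > 5 <==> n + 4 <= 9) && (n - 7 == -1 <==> (1/2)*n + (e + n - 9) >= -6)) must hold; in canonical form it is !((e > -3 <==> n <= 5) && (n == 6 <==> e + (3/2)*n >= 3)).
Before n := n + n - 1: !((e > -3 <==> 2*n <= 6) && (2*n == 7 <==> e + 3*n >= 9/2))
Before e := e + 4: !((e > -7 <==> 2*n <= 6) && (2*n == 7 <==> e + 3*n >= 1/2))
Before e := e + 9: !((e > -16 <==> 2*n <= 6) && (2*n == 7 <==> e + 3*n >= -17/2))
Before n := n - 5: !((e > -16 <==> 2*n <= 16) && (2*n == 17 <==> e + 3*n >= 13/2))
The weakest precondition is !((e > -16 <==> 2*n <= 16) && (2*n == 17 <==> e + 3*n >= 13/2)).
Check whether (!(e > -16 && (!(e >= 1/2)))) && n == 2 implies it.
Every state satisfying the precondition satisfies the weakest precondition: the implication holds.
Answer: valid


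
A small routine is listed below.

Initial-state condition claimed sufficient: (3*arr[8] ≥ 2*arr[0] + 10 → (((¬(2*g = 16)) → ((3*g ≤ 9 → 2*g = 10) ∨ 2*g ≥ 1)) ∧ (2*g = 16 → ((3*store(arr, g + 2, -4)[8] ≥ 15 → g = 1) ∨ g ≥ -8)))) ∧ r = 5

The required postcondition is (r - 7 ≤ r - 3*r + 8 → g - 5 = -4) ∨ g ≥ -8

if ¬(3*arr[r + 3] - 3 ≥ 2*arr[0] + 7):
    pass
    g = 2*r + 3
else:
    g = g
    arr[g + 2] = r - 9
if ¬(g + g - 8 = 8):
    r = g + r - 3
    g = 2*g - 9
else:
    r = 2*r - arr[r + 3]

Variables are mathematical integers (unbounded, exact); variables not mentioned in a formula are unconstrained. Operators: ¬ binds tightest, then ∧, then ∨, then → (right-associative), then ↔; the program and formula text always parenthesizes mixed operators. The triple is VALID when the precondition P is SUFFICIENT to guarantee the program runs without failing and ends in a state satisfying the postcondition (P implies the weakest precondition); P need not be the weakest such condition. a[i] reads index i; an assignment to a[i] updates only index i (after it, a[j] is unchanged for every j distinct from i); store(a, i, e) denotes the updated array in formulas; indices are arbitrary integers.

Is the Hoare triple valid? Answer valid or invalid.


Working backward. After the program, the postcondition (r - 7 ≤ r - 3*r + 8 → g - 5 = -4) ∨ g ≥ -8 must hold; in canonical form it is (3*r ≤ 15 → g = 1) ∨ g ≥ -8.
Then branch requires (3*g + 3*r ≤ 24 → 2*g = 10) ∨ 2*g ≥ 1; else branch requires (6*r ≤ 3*arr[r + 3] + 15 → g = 1) ∨ g ≥ -8.
Before the if: ((¬(2*g = 16)) → ((3*g + 3*r ≤ 24 → 2*g = 10) ∨ 2*g ≥ 1)) ∧ (2*g = 16 → ((6*r ≤ 3*arr[r + 3] + 15 → g = 1) ∨ g ≥ -8))
Then branch requires ((¬(4*r = 10)) → ((9*r ≤ 15 → 4*r = 4) ∨ 4*r ≥ -5)) ∧ (4*r = 10 → ((6*r ≤ 3*arr[r + 3] + 15 → 2*r = -2) ∨ 2*r ≥ -11)); else branch requires ((¬(2*g = 16)) → ((3*g + 3*r ≤ 24 → 2*g = 10) ∨ 2*g ≥ 1)) ∧ (2*g = 16 → ((6*r ≤ 3*store(arr, g + 2, r - 9)[r + 3] + 15 → g = 1) ∨ g ≥ -8)).
Before the if: ((¬(3*arr[r + 3] ≥ 2*arr[0] + 10)) → (((¬(4*r = 10)) → ((9*r ≤ 15 → 4*r = 4) ∨ 4*r ≥ -5)) ∧ (4*r = 10 → ((6*r ≤ 3*arr[r + 3] + 15 → 2*r = -2) ∨ 2*r ≥ -11)))) ∧ (3*arr[r + 3] ≥ 2*arr[0] + 10 → (((¬(2*g = 16)) → ((3*g + 3*r ≤ 24 → 2*g = 10) ∨ 2*g ≥ 1)) ∧ (2*g = 16 → ((6*r ≤ 3*store(arr, g + 2, r - 9)[r + 3] + 15 → g = 1) ∨ g ≥ -8))))
The weakest precondition is ((¬(3*arr[r + 3] ≥ 2*arr[0] + 10)) → (((¬(4*r = 10)) → ((9*r ≤ 15 → 4*r = 4) ∨ 4*r ≥ -5)) ∧ (4*r = 10 → ((6*r ≤ 3*arr[r + 3] + 15 → 2*r = -2) ∨ 2*r ≥ -11)))) ∧ (3*arr[r + 3] ≥ 2*arr[0] + 10 → (((¬(2*g = 16)) → ((3*g + 3*r ≤ 24 → 2*g = 10) ∨ 2*g ≥ 1)) ∧ (2*g = 16 → ((6*r ≤ 3*store(arr, g + 2, r - 9)[r + 3] + 15 → g = 1) ∨ g ≥ -8)))).
Check whether (3*arr[8] ≥ 2*arr[0] + 10 → (((¬(2*g = 16)) → ((3*g ≤ 9 → 2*g = 10) ∨ 2*g ≥ 1)) ∧ (2*g = 16 → ((3*store(arr, g + 2, -4)[8] ≥ 15 → g = 1) ∨ g ≥ -8)))) ∧ r = 5 implies it.
Every state satisfying the precondition satisfies the weakest precondition: the implication holds.
Answer: valid
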